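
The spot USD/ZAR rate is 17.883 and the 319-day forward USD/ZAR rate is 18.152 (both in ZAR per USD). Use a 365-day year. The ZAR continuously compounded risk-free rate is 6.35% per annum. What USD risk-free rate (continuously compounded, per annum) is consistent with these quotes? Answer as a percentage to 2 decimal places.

4.64%

F = S·e^((r_ZAR − r_USD)T) ⇒ r_USD = r_ZAR − ln(F/S)/T
ln(18.152/17.883) = 0.014930; /(319/365) = 0.017083
r_USD = 0.0635 − 0.017083 = 0.046417
r_USD = 4.64%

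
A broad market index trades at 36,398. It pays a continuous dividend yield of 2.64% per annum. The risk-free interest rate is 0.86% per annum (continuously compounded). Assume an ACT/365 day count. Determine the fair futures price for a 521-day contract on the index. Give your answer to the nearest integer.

35,485

F = S·e^((r − q)T) = 36398 · e^((0.0086 − 0.0264) × 521/365)
= 36398 · e^-0.025408 = 36398 × 0.974912
F = 35,485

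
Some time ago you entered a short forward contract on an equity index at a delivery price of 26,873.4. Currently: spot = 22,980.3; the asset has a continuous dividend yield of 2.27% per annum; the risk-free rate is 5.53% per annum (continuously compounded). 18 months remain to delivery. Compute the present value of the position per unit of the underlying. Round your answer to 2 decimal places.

2523.21

Current fair forward for the remaining 18 months: F = S·e^((r − q)·T), (r − q) = 0.0553 − 0.0227 = 0.0326
F = 22980.3 · e^(0.0326 × 18/12) = 22980.3 × 1.05011533 = 24131.9653
Value of long forward = (F − K)·e^(−rT) = (24131.9653 − 26873.4) · e^(−0.0553·18/12)
= -2741.4347 × 0.92039717 = -2523.21
Short position value = −(long value) = 2523.21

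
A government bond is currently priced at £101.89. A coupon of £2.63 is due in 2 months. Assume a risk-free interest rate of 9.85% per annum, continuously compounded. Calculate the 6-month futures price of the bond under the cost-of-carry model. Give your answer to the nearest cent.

PV(coupons) I = 2.63·e^(−0.0985·2/12)
I = 2.5872
F = (S − I)·e^(rT) = (101.89 − 2.5872) · e^(0.0985·6/12)
= 99.3028 · e^0.049250 = 99.3028 × 1.050483 = £104.32

£104.32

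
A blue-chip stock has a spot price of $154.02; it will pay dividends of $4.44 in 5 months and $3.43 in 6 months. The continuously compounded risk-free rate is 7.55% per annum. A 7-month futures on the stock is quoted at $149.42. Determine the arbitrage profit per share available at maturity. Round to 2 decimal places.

$3.59 per share

PV(dividends) I = 4.44·e^(−0.0755·5/12) + 3.43·e^(−0.0755·6/12) = 7.6054
Fair futures F* = (S − I)·e^(rT) = (154.02 − 7.6054)·e^0.044042 = 146.4146 × 1.045026 = 153.0071
Market $149.42 < fair 153.0071: forward underpriced → reverse cash-and-carry (short the stock, invest proceeds at r, pay the dividends, go long the forward).
Profit at T = |F_mkt − F*| = |149.42 − 153.0071| = $3.59 per share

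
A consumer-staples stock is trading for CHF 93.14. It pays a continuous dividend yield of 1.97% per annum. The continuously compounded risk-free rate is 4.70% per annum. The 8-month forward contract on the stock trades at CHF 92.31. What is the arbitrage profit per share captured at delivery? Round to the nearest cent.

Fair forward: F* = S·e^(carry·T), with carry = (r − q) = 0.0470 − 0.0197 = 0.0273
F* = 93.14 · e^(0.0273 × 8/12) = 93.14 · e^0.018200 = 93.14 × 1.018367 = CHF 94.8507
Market CHF 92.31 < fair CHF 94.8507: forward underpriced → reverse cash-and-carry (short spot, go long the forward).
At maturity, profit = |F_mkt − F*| = |92.31 − 94.8507| = CHF 2.54 per share

CHF 2.54 per share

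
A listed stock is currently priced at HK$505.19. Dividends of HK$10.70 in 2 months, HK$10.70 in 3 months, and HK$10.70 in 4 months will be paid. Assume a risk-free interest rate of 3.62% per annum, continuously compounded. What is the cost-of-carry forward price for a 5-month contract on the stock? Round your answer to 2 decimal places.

HK$480.57

PV(dividends) I = 10.70·e^(−0.0362·2/12) + 10.70·e^(−0.0362·3/12) + 10.70·e^(−0.0362·4/12)
I = 10.6356 + 10.6036 + 10.5717 = 31.8109
F = (S − I)·e^(rT) = (505.19 − 31.8109) · e^(0.0362·5/12)
= 473.3791 · e^0.015083 = 473.3791 × 1.015197 = HK$480.57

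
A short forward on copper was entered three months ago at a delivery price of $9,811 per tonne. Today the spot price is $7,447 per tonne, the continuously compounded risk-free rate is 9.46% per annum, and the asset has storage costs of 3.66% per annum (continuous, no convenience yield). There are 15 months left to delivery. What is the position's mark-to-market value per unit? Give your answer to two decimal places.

$921.20 per tonne

Current fair forward for the remaining 15 months: F = S·e^((r + u)·T), (r + u) = 0.0946 + 0.0366 = 0.1312
F = 7447 · e^(0.1312 × 15/12) = 7447 × 1.17821432 = 8774.1620
Value of long forward = (F − K)·e^(−rT) = (8774.1620 − 9811) · e^(−0.0946·15/12)
= -1036.8380 × 0.88847391 = -921.20
Short position value = −(long value) = $921.20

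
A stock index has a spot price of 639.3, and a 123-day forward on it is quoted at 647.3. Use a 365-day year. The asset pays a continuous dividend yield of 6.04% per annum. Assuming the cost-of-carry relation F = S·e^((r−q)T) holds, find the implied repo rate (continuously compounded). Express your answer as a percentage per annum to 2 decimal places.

From F = S·e^((r−q)T): (r − q) = ln(F/S)/T
ln(647.3/639.3) = ln(1.012514) = 0.012436
(r − q) = 0.012436 / (123/365) = 0.036904
r = ln(F/S)/T + q = 0.036904 + 0.0604 = 0.097304
r = 9.73%

9.73%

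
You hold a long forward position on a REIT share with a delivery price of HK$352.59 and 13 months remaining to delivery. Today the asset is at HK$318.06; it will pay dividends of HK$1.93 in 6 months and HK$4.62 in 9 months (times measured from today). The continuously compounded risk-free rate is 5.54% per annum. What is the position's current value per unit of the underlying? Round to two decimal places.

PV(remaining dividends) I = 1.93·e^(−0.0554·6/12) + 4.62·e^(−0.0554·9/12) = 6.3092
Current forward F = (S − I)·e^(rT) = (318.06 − 6.3092)·e^(0.0554·13/12) = 311.7508 × 1.061854 = 331.0338
Value (long) = (F − K)·e^(−rT) = (331.0338 − 352.59) × 0.941749 = -20.3005
Value = -HK$20.30

-HK$20.30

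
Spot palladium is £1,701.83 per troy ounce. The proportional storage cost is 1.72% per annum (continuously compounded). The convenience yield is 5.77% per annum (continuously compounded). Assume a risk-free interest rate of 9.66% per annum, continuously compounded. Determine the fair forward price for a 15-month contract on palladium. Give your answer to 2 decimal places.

£1,825.45 per troy ounce

Net carry = r + u − y = 0.0966 + 0.0172 − 0.0577 = 0.0561
F = S·e^((r+u−y)T) = 1701.83 · e^(0.0561 × 15/12) = 1701.83 · e^0.07012500
= 1701.83 × 1.07264225 = £1,825.45 per troy ounce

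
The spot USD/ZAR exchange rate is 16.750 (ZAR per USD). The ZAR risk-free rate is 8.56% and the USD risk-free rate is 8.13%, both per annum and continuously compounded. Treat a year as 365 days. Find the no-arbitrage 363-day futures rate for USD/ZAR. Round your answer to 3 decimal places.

F = S·e^((r_ZAR − r_USD)T) = 16.750 · e^((0.0856 − 0.0813) × 363/365)
= 16.750 · e^0.004276 = 16.750 × 1.004285
F = 16.822 ZAR per USD

16.822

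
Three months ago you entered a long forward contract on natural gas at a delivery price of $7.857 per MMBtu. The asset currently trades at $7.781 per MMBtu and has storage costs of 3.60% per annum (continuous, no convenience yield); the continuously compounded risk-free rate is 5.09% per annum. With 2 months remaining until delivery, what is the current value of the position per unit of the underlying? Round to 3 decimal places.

Current fair forward for the remaining 2 months: F = S·e^((r + u)·T), (r + u) = 0.0509 + 0.0360 = 0.0869
F = 7.781 · e^(0.0869 × 2/12) = 7.781 × 1.014589 = 7.8945
Value of long forward = (F − K)·e^(−rT) = (7.8945 − 7.857) · e^(−0.0509·2/12)
= 0.0375 × 0.991553 = 0.037

$0.037 per MMBtu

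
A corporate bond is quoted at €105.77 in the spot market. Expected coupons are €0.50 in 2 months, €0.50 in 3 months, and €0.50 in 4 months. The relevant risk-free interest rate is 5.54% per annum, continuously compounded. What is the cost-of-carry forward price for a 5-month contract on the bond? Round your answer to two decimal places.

€106.73

PV(coupons) I = 0.50·e^(−0.0554·2/12) + 0.50·e^(−0.0554·3/12) + 0.50·e^(−0.0554·4/12)
I = 0.4954 + 0.4931 + 0.4909 = 1.4794
F = (S − I)·e^(rT) = (105.77 − 1.4794) · e^(0.0554·5/12)
= 104.2906 · e^0.023083 = 104.2906 × 1.023351 = €106.73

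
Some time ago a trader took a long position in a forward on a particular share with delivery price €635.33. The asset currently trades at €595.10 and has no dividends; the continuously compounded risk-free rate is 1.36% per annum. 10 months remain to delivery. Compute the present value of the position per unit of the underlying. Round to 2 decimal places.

Current fair forward for the remaining 10 months: F = S·e^(r·T), r = 0.0136
F = 595.10 · e^(0.0136 × 10/12) = 595.10 × 1.011398 = 601.8829
Value of long forward = (F − K)·e^(−rT) = (601.8829 − 635.33) · e^(−0.0136·10/12)
= -33.4471 × 0.988731 = -33.07

-€33.07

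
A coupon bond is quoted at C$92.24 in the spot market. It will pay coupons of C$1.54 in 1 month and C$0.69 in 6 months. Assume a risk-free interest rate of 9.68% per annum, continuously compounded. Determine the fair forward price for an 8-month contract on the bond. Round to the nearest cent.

C$96.06

PV(coupons) I = 1.54·e^(−0.0968·1/12) + 0.69·e^(−0.0968·6/12)
I = 1.5276 + 0.6574 = 2.1850
F = (S − I)·e^(rT) = (92.24 − 2.1850) · e^(0.0968·8/12)
= 90.0550 · e^0.064533 = 90.0550 × 1.066661 = C$96.06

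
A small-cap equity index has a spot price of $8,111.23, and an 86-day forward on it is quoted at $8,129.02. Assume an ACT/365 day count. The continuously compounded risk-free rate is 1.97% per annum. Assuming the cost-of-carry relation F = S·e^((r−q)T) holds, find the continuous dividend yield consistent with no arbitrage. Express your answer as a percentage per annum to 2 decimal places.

From F = S·e^((r−q)T): (r − q) = ln(F/S)/T
ln(8129.02/8111.23) = ln(1.002193) = 0.002191
(r − q) = 0.002191 / (86/365) = 0.009299
q = r − ln(F/S)/T = 0.0197 − 0.009299 = 0.010401
q = 1.04%

1.04%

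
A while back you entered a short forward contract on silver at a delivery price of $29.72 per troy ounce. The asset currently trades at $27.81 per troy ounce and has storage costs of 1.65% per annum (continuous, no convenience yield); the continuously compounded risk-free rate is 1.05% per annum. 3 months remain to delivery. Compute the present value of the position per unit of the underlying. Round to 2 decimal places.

Current fair forward for the remaining 3 months: F = S·e^((r + u)·T), (r + u) = 0.0105 + 0.0165 = 0.0270
F = 27.81 · e^(0.0270 × 3/12) = 27.81 × 1.006773 = 27.9984
Value of long forward = (F − K)·e^(−rT) = (27.9984 − 29.72) · e^(−0.0105·3/12)
= -1.7216 × 0.997378 = -1.72
Short position value = −(long value) = $1.72

$1.72 per troy ounce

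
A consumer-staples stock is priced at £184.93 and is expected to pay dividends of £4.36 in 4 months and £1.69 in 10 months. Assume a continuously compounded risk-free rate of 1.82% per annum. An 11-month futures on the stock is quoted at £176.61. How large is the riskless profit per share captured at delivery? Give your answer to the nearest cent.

PV(dividends) I = 4.36·e^(−0.0182·4/12) + 1.69·e^(−0.0182·10/12) = 5.9982
Fair futures F* = (S − I)·e^(rT) = (184.93 − 5.9982)·e^0.016683 = 178.9318 × 1.016823 = 181.9420
Market £176.61 < fair 181.9420: forward underpriced → reverse cash-and-carry (short the stock, invest proceeds at r, pay the dividends, go long the forward).
Profit at T = |F_mkt − F*| = |176.61 − 181.9420| = £5.33 per share

£5.33 per share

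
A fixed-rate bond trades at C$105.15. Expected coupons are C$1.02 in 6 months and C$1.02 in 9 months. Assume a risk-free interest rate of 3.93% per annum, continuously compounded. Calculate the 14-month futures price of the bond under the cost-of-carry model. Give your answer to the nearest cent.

C$108.00

PV(coupons) I = 1.02·e^(−0.0393·6/12) + 1.02·e^(−0.0393·9/12)
I = 1.0002 + 0.9904 = 1.9906
F = (S − I)·e^(rT) = (105.15 − 1.9906) · e^(0.0393·14/12)
= 103.1594 · e^0.045850 = 103.1594 × 1.046917 = C$108.00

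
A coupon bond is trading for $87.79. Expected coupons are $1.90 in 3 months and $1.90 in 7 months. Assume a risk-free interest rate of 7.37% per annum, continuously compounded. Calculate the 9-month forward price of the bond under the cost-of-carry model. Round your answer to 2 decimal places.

PV(coupons) I = 1.90·e^(−0.0737·3/12) + 1.90·e^(−0.0737·7/12)
I = 1.8653 + 1.8200 = 3.6853
F = (S − I)·e^(rT) = (87.79 − 3.6853) · e^(0.0737·9/12)
= 84.1047 · e^0.055275 = 84.1047 × 1.056831 = $88.88

$88.88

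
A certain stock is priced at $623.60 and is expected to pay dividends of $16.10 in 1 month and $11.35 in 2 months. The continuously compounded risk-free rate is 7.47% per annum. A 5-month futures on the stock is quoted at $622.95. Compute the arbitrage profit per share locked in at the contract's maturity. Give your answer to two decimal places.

PV(dividends) I = 16.10·e^(−0.0747·1/12) + 11.35·e^(−0.0747·2/12) = 27.2097
Fair futures F* = (S − I)·e^(rT) = (623.60 − 27.2097)·e^0.031125 = 596.3903 × 1.031614 = 615.2446
Market $622.95 > fair 615.2446: forward overpriced → cash-and-carry (borrow at r, buy the stock and collect the dividends, short the forward).
Profit at T = |F_mkt − F*| = |622.95 − 615.2446| = $7.71 per share

$7.71 per share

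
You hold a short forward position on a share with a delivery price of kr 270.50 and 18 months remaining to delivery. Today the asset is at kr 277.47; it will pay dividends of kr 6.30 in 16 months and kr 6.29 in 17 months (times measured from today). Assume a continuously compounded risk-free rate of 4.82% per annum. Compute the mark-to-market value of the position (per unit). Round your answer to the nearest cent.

PV(remaining dividends) I = 6.30·e^(−0.0482·16/12) + 6.29·e^(−0.0482·17/12) = 11.7827
Current forward F = (S − I)·e^(rT) = (277.47 − 11.7827)·e^(0.0482·18/12) = 265.6873 × 1.074978 = 285.6080
Value (long) = (F − K)·e^(−rT) = (285.6080 − 270.50) × 0.930252 = 14.0542
Short position value = −(long value) = -kr 14.05

-kr 14.05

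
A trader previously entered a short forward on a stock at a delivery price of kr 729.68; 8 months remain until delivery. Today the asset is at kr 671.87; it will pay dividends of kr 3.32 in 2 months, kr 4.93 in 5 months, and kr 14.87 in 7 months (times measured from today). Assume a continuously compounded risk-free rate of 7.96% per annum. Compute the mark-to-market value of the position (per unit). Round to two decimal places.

kr 42.34

PV(remaining dividends) I = 3.32·e^(−0.0796·2/12) + 4.93·e^(−0.0796·5/12) + 14.87·e^(−0.0796·7/12) = 22.2407
Current forward F = (S − I)·e^(rT) = (671.87 − 22.2407)·e^(0.0796·8/12) = 649.6293 × 1.054500 = 685.0341
Value (long) = (F − K)·e^(−rT) = (685.0341 − 729.68) × 0.948317 = -42.3385
Short position value = −(long value) = kr 42.34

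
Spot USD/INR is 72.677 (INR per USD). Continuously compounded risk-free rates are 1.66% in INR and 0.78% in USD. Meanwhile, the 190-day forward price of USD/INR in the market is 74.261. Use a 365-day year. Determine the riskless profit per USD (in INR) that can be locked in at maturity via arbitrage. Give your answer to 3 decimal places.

1.250 per USD (in INR)

Fair forward: F* = S·e^(carry·T), with carry = (r_INR − r_USD) = 0.0166 − 0.0078 = 0.0088
F* = 72.677 · e^(0.0088 × 190/365) = 72.677 · e^0.004581 = 72.677 × 1.004592 = 73.0107
Market 74.261 > fair 73.0107: forward overpriced → cash-and-carry (buy spot, short the forward).
At maturity, profit = |F_mkt − F*| = |74.261 − 73.0107| = 1.250 per USD (in INR)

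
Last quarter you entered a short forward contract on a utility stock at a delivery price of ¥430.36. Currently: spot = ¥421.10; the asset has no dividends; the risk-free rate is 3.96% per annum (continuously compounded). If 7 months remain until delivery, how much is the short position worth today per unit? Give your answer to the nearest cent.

-¥0.57

Current fair forward for the remaining 7 months: F = S·e^(r·T), r = 0.0396
F = 421.10 · e^(0.0396 × 7/12) = 421.10 × 1.023369 = 430.9407
Value of long forward = (F − K)·e^(−rT) = (430.9407 − 430.36) · e^(−0.0396·7/12)
= 0.5807 × 0.977165 = 0.57
Short position value = −(long value) = -¥0.57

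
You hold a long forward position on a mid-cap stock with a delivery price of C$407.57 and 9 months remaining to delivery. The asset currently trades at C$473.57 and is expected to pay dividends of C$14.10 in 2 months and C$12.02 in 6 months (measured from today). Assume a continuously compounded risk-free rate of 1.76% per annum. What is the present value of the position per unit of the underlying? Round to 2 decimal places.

PV(remaining dividends) I = 14.10·e^(−0.0176·2/12) + 12.02·e^(−0.0176·6/12) = 25.9734
Current forward F = (S − I)·e^(rT) = (473.57 − 25.9734)·e^(0.0176·9/12) = 447.5966 × 1.013288 = 453.5443
Value (long) = (F − K)·e^(−rT) = (453.5443 − 407.57) × 0.986887 = 45.3714
Value = C$45.37

C$45.37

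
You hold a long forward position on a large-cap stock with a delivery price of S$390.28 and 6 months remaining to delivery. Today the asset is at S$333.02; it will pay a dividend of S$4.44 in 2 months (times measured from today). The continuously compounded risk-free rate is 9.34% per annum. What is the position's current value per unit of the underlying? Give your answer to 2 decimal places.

-S$43.82

PV(remaining dividends) I = 4.44·e^(−0.0934·2/12) = 4.3714
Current forward F = (S − I)·e^(rT) = (333.02 − 4.3714)·e^(0.0934·6/12) = 328.6486 × 1.047808 = 344.3606
Value (long) = (F − K)·e^(−rT) = (344.3606 − 390.28) × 0.954374 = -43.8243
Value = -S$43.82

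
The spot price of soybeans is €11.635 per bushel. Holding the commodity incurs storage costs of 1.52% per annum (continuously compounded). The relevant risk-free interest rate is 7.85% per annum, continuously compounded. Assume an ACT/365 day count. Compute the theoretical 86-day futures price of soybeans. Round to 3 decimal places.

€11.895 per bushel

Net carry = r + u − y = 0.0785 + 0.0152 − 0.0000 = 0.0937
F = S·e^((r+u−y)T) = 11.635 · e^(0.0937 × 86/365) = 11.635 · e^0.022077
= 11.635 × 1.022323 = €11.895 per bushel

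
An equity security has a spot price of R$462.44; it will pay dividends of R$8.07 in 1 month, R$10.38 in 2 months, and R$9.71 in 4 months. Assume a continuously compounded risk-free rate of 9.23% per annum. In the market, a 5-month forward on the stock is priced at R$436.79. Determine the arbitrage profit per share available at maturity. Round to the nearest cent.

R$15.05 per share

PV(dividends) I = 8.07·e^(−0.0923·1/12) + 10.38·e^(−0.0923·2/12) + 9.71·e^(−0.0923·4/12) = 27.6455
Fair forward F* = (S − I)·e^(rT) = (462.44 − 27.6455)·e^0.038458 = 434.7945 × 1.039207 = 451.8415
Market R$436.79 < fair 451.8415: forward underpriced → reverse cash-and-carry (short the stock, invest proceeds at r, pay the dividends, go long the forward).
Profit at T = |F_mkt − F*| = |436.79 − 451.8415| = R$15.05 per share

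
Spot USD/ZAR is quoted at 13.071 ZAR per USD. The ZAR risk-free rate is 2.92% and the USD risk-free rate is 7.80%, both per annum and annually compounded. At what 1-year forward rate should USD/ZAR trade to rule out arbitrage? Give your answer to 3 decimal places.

By covered interest parity, F = S · (1+r_ZAR)^T / (1+r_USD)^T
= 13.071 × 1.029200 / 1.078000 = 13.071 × 0.954731
F = 12.479 ZAR per USD

12.479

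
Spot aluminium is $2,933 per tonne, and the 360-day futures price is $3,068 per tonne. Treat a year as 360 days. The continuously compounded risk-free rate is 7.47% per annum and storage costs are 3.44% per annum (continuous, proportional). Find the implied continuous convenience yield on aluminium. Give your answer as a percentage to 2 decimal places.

F = S·e^((r+u−y)T) ⇒ (r+u−y) = ln(F/S)/T
ln(3068/2933) = 0.045000; /T ⇒ 0.045000
y = r + u − ln(F/S)/T = 0.0747 + 0.0344 − 0.045000 = 0.064100
y = 6.41%

6.41%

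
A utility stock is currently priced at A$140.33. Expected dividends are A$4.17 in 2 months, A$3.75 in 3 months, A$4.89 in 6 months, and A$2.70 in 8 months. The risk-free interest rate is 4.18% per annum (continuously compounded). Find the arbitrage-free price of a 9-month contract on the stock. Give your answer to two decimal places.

PV(dividends) I = 4.17·e^(−0.0418·2/12) + 3.75·e^(−0.0418·3/12) + 4.89·e^(−0.0418·6/12) + 2.70·e^(−0.0418·8/12)
I = 4.1410 + 3.7110 + 4.7889 + 2.6258 = 15.2667
F = (S − I)·e^(rT) = (140.33 − 15.2667) · e^(0.0418·9/12)
= 125.0633 · e^0.031350 = 125.0633 × 1.031847 = A$129.05

A$129.05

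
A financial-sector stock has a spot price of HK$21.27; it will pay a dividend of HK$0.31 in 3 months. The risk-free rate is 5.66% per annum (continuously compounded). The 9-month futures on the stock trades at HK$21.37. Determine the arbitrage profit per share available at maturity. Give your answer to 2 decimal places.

HK$0.50 per share

PV(dividends) I = 0.31·e^(−0.0566·3/12) = 0.3056
Fair futures F* = (S − I)·e^(rT) = (21.27 − 0.3056)·e^0.042450 = 20.9644 × 1.043364 = 21.8735
Market HK$21.37 < fair 21.8735: forward underpriced → reverse cash-and-carry (short the stock, invest proceeds at r, pay the dividends, go long the forward).
Profit at T = |F_mkt − F*| = |21.37 − 21.8735| = HK$0.50 per share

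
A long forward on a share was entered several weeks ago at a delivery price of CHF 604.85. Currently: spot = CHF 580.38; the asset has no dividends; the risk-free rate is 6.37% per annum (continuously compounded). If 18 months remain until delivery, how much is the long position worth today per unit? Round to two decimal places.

CHF 30.65

Current fair forward for the remaining 18 months: F = S·e^(r·T), r = 0.0637
F = 580.38 · e^(0.0637 × 18/12) = 580.38 × 1.100264 = 638.5712
Value of long forward = (F − K)·e^(−rT) = (638.5712 − 604.85) · e^(−0.0637·18/12)
= 33.7212 × 0.908873 = 30.65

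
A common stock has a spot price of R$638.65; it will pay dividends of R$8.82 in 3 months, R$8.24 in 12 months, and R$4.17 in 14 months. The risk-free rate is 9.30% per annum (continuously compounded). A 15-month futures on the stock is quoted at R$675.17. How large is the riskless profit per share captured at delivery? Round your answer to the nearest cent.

R$19.89 per share

PV(dividends) I = 8.82·e^(−0.0930·3/12) + 8.24·e^(−0.0930·12/12) + 4.17·e^(−0.0930·14/12) = 19.8668
Fair futures F* = (S − I)·e^(rT) = (638.65 − 19.8668)·e^0.116250 = 618.7832 × 1.123277 = 695.0649
Market R$675.17 < fair 695.0649: forward underpriced → reverse cash-and-carry (short the stock, invest proceeds at r, pay the dividends, go long the forward).
Profit at T = |F_mkt − F*| = |675.17 − 695.0649| = R$19.89 per share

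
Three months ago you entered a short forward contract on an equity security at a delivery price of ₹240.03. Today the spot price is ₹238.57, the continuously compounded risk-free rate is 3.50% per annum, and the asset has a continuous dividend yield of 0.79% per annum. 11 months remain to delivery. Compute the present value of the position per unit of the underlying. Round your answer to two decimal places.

-₹4.40

Current fair forward for the remaining 11 months: F = S·e^((r − q)·T), (r − q) = 0.0350 − 0.0079 = 0.0271
F = 238.57 · e^(0.0271 × 11/12) = 238.57 × 1.025153 = 244.5708
Value of long forward = (F − K)·e^(−rT) = (244.5708 − 240.03) · e^(−0.0350·11/12)
= 4.5408 × 0.968426 = 4.40
Short position value = −(long value) = -₹4.40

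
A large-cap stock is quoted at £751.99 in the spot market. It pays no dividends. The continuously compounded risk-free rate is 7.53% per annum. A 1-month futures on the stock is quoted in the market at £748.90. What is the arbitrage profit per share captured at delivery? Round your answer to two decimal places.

£7.82 per share

Fair futures: F* = S·e^(carry·T), with carry = r = 0.0753
F* = 751.99 · e^(0.0753 × 1/12) = 751.99 · e^0.006275 = 751.99 × 1.006295 = £756.7238
Market £748.90 < fair £756.7238: forward underpriced → reverse cash-and-carry (short spot, go long the forward).
At maturity, profit = |F_mkt − F*| = |748.90 − 756.7238| = £7.82 per share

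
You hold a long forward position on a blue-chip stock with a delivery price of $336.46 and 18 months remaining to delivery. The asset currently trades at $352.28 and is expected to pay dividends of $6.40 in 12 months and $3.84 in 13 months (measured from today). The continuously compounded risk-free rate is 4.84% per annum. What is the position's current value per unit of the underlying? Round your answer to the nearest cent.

$29.64

PV(remaining dividends) I = 6.40·e^(−0.0484·12/12) + 3.84·e^(−0.0484·13/12) = 9.7415
Current forward F = (S − I)·e^(rT) = (352.28 − 9.7415)·e^(0.0484·18/12) = 342.5385 × 1.075300 = 368.3316
Value (long) = (F − K)·e^(−rT) = (368.3316 − 336.46) × 0.929973 = 29.6397
Value = $29.64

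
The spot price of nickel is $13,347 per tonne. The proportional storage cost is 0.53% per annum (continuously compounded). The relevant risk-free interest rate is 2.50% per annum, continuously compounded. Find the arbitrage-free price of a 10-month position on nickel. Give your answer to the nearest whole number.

Net carry = r + u − y = 0.0250 + 0.0053 − 0.0000 = 0.0303
F = S·e^((r+u−y)T) = 13347 · e^(0.0303 × 10/12) = 13347 · e^0.025250
= 13347 × 1.025571 = $13,688 per tonne

$13,688 per tonne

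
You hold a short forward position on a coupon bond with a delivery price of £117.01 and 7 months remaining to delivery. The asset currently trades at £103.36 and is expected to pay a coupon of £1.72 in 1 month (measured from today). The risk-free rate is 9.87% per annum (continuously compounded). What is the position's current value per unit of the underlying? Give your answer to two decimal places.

PV(remaining coupons) I = 1.72·e^(−0.0987·1/12) = 1.7059
Current forward F = (S − I)·e^(rT) = (103.36 − 1.7059)·e^(0.0987·7/12) = 101.6541 × 1.059265 = 107.6786
Value (long) = (F − K)·e^(−rT) = (107.6786 − 117.01) × 0.944051 = -8.8093
Short position value = −(long value) = £8.81

£8.81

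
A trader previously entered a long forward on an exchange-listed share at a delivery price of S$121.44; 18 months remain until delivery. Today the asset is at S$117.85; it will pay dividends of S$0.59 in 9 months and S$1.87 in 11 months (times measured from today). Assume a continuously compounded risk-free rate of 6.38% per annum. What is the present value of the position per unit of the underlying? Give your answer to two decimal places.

S$5.17

PV(remaining dividends) I = 0.59·e^(−0.0638·9/12) + 1.87·e^(−0.0638·11/12) = 2.3262
Current forward F = (S − I)·e^(rT) = (117.85 − 2.3262)·e^(0.0638·18/12) = 115.5238 × 1.100429 = 127.1257
Value (long) = (F − K)·e^(−rT) = (127.1257 − 121.44) × 0.908737 = 5.1668
Value = S$5.17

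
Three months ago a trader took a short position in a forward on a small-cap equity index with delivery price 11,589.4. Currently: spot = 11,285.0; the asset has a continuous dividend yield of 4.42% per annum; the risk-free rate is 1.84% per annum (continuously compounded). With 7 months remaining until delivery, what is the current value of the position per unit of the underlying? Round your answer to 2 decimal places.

467.92

Current fair forward for the remaining 7 months: F = S·e^((r − q)·T), (r − q) = 0.0184 − 0.0442 = -0.0258
F = 11285.0 · e^(-0.0258 × 7/12) = 11285.0 × 0.98506269 = 11116.4325
Value of long forward = (F − K)·e^(−rT) = (11116.4325 − 11589.4) · e^(−0.0184·7/12)
= -472.9675 × 0.98932406 = -467.92
Short position value = −(long value) = 467.92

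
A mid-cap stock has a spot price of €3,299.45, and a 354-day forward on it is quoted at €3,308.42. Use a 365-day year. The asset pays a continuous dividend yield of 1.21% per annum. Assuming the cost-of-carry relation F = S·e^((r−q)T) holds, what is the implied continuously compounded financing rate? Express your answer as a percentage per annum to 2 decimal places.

1.49%

From F = S·e^((r−q)T): (r − q) = ln(F/S)/T
ln(3308.42/3299.45) = ln(1.002719) = 0.002715
(r − q) = 0.002715 / (354/365) = 0.002799
r = ln(F/S)/T + q = 0.002799 + 0.0121 = 0.014899
r = 1.49%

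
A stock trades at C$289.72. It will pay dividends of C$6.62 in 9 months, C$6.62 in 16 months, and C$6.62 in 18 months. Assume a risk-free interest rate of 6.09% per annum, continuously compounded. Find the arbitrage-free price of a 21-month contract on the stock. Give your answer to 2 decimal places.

C$301.75

PV(dividends) I = 6.62·e^(−0.0609·9/12) + 6.62·e^(−0.0609·16/12) + 6.62·e^(−0.0609·18/12)
I = 6.3244 + 6.1037 + 6.0421 = 18.4702
F = (S − I)·e^(rT) = (289.72 − 18.4702) · e^(0.0609·21/12)
= 271.2498 · e^0.106575 = 271.2498 × 1.112461 = C$301.75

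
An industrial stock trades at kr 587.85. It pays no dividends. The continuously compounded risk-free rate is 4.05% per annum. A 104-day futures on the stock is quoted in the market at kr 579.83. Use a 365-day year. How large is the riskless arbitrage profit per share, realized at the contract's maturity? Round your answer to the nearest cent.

Fair futures: F* = S·e^(carry·T), with carry = r = 0.0405
F* = 587.85 · e^(0.0405 × 104/365) = 587.85 · e^0.011540 = 587.85 × 1.011607 = kr 594.6732
Market kr 579.83 < fair kr 594.6732: forward underpriced → reverse cash-and-carry (short spot, go long the forward).
At maturity, profit = |F_mkt − F*| = |579.83 − 594.6732| = kr 14.84 per share

kr 14.84 per share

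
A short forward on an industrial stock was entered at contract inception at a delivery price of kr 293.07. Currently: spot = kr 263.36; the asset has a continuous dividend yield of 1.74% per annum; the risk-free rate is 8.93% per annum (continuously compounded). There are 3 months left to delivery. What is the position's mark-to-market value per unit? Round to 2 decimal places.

Current fair forward for the remaining 3 months: F = S·e^((r − q)·T), (r − q) = 0.0893 − 0.0174 = 0.0719
F = 263.36 · e^(0.0719 × 3/12) = 263.36 × 1.018138 = 268.1368
Value of long forward = (F − K)·e^(−rT) = (268.1368 − 293.07) · e^(−0.0893·3/12)
= -24.9332 × 0.977922 = -24.38
Short position value = −(long value) = kr 24.38

kr 24.38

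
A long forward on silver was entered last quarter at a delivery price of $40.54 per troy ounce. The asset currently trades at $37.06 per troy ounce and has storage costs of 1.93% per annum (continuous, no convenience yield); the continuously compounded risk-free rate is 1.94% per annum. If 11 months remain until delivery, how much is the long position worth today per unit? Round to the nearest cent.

Current fair forward for the remaining 11 months: F = S·e^((r + u)·T), (r + u) = 0.0194 + 0.0193 = 0.0387
F = 37.06 · e^(0.0387 × 11/12) = 37.06 × 1.036112 = 38.3983
Value of long forward = (F − K)·e^(−rT) = (38.3983 − 40.54) · e^(−0.0194·11/12)
= -2.1417 × 0.982374 = -2.10

-$2.10 per troy ounce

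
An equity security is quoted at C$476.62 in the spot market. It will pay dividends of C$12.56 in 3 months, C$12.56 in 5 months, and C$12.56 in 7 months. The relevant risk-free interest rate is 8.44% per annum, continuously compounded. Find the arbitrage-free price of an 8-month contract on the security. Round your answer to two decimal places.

C$465.72

PV(dividends) I = 12.56·e^(−0.0844·3/12) + 12.56·e^(−0.0844·5/12) + 12.56·e^(−0.0844·7/12)
I = 12.2978 + 12.1260 + 11.9566 = 36.3804
F = (S − I)·e^(rT) = (476.62 − 36.3804) · e^(0.0844·8/12)
= 440.2396 · e^0.056267 = 440.2396 × 1.057880 = C$465.72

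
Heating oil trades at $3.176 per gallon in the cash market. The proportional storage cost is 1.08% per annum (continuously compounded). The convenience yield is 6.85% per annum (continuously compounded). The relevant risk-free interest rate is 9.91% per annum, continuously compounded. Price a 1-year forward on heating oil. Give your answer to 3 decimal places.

$3.310 per gallon

Net carry = r + u − y = 0.0991 + 0.0108 − 0.0685 = 0.0414
F = S·e^((r+u−y)T) = 3.176 · e^(0.0414 × 1) = 3.176 · e^0.041400
= 3.176 × 1.042269 = $3.310 per gallon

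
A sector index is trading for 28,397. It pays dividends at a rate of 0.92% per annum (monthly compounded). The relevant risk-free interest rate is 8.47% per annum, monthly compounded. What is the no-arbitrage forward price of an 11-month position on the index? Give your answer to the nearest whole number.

30,424

F = S · (1+r/12)^(12T) / (1+q/12)^(12T)
= 28397 × 1.080441 / 1.008466 = 28397 × 1.071371
F = 30,424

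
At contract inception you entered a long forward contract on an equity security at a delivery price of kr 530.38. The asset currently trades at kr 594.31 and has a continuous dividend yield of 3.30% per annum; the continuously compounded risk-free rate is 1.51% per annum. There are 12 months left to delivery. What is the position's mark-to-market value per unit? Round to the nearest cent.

kr 52.59

Current fair forward for the remaining 12 months: F = S·e^((r − q)·T), (r − q) = 0.0151 − 0.0330 = -0.0179
F = 594.31 · e^(-0.0179 × 12/12) = 594.31 × 0.982259 = 583.7663
Value of long forward = (F − K)·e^(−rT) = (583.7663 − 530.38) · e^(−0.0151·12/12)
= 53.3863 × 0.985013 = 52.59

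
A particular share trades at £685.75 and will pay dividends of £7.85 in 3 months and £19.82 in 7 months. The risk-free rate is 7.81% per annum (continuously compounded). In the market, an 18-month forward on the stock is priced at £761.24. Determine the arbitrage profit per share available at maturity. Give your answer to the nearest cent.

PV(dividends) I = 7.85·e^(−0.0781·3/12) + 19.82·e^(−0.0781·7/12) = 26.6355
Fair forward F* = (S − I)·e^(rT) = (685.75 − 26.6355)·e^0.117150 = 659.1145 × 1.124288 = 741.0345
Market £761.24 > fair 741.0345: forward overpriced → cash-and-carry (borrow at r, buy the stock and collect the dividends, short the forward).
Profit at T = |F_mkt − F*| = |761.24 − 741.0345| = £20.21 per share

£20.21 per share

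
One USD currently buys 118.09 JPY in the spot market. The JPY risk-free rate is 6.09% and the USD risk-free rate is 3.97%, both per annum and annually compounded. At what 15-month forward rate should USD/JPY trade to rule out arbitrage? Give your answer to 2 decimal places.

121.11

By covered interest parity, F = S · (1+r_JPY)^T / (1+r_USD)^T
= 118.09 × 1.076696 / 1.049869 = 118.09 × 1.025553
F = 121.11 JPY per USD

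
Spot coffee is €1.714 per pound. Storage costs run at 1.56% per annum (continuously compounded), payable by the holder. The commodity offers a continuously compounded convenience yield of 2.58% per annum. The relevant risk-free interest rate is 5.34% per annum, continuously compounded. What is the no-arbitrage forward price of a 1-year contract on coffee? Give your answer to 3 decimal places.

Net carry = r + u − y = 0.0534 + 0.0156 − 0.0258 = 0.0432
F = S·e^((r+u−y)T) = 1.714 · e^(0.0432 × 1) = 1.714 · e^0.043200
= 1.714 × 1.044147 = €1.790 per pound

€1.790 per pound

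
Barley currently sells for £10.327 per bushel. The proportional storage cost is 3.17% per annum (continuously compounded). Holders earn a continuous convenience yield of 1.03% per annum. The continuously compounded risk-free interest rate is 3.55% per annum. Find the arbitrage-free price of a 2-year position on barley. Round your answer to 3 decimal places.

£11.572 per bushel

Net carry = r + u − y = 0.0355 + 0.0317 − 0.0103 = 0.0569
F = S·e^((r+u−y)T) = 10.327 · e^(0.0569 × 2) = 10.327 · e^0.113800
= 10.327 × 1.120528 = £11.572 per bushel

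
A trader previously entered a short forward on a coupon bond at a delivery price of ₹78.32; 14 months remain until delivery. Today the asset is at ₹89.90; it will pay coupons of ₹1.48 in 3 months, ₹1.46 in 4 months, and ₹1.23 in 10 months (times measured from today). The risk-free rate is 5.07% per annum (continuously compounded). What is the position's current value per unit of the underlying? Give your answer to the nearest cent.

-₹12.00

PV(remaining coupons) I = 1.48·e^(−0.0507·3/12) + 1.46·e^(−0.0507·4/12) + 1.23·e^(−0.0507·10/12) = 4.0760
Current forward F = (S − I)·e^(rT) = (89.90 − 4.0760)·e^(0.0507·14/12) = 85.8240 × 1.060934 = 91.0536
Value (long) = (F − K)·e^(−rT) = (91.0536 − 78.32) × 0.942565 = 12.0022
Short position value = −(long value) = -₹12.00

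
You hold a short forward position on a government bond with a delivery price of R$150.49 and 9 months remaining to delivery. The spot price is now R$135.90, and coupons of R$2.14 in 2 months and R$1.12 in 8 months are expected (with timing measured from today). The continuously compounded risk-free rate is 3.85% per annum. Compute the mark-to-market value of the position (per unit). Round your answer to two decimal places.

PV(remaining coupons) I = 2.14·e^(−0.0385·2/12) + 1.12·e^(−0.0385·8/12) = 3.2179
Current forward F = (S − I)·e^(rT) = (135.90 − 3.2179)·e^(0.0385·9/12) = 132.6821 × 1.029296 = 136.5692
Value (long) = (F − K)·e^(−rT) = (136.5692 − 150.49) × 0.971538 = -13.5246
Short position value = −(long value) = R$13.52

R$13.52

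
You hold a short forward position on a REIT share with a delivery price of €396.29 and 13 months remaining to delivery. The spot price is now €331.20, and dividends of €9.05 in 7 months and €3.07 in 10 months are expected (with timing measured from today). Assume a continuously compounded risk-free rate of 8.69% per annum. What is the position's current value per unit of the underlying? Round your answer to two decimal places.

PV(remaining dividends) I = 9.05·e^(−0.0869·7/12) + 3.07·e^(−0.0869·10/12) = 11.4582
Current forward F = (S − I)·e^(rT) = (331.20 − 11.4582)·e^(0.0869·13/12) = 319.7418 × 1.098715 = 351.3051
Value (long) = (F − K)·e^(−rT) = (351.3051 − 396.29) × 0.910154 = -40.9432
Short position value = −(long value) = €40.94

€40.94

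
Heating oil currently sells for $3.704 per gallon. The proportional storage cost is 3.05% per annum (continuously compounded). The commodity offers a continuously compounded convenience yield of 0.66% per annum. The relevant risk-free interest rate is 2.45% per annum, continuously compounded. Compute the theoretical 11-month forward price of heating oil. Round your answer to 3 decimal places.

$3.872 per gallon

Net carry = r + u − y = 0.0245 + 0.0305 − 0.0066 = 0.0484
F = S·e^((r+u−y)T) = 3.704 · e^(0.0484 × 11/12) = 3.704 · e^0.044367
= 3.704 × 1.045366 = $3.872 per gallon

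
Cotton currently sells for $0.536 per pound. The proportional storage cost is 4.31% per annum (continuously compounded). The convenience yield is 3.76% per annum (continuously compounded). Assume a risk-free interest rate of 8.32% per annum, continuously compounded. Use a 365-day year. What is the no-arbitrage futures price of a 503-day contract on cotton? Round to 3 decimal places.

Net carry = r + u − y = 0.0832 + 0.0431 − 0.0376 = 0.0887
F = S·e^((r+u−y)T) = 0.536 · e^(0.0887 × 503/365) = 0.536 · e^0.122236
= 0.536 × 1.130021 = $0.606 per pound

$0.606 per pound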